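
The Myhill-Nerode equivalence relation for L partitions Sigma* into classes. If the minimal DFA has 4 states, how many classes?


Myhill-Nerode theorem:
Number of equivalence classes = number of states in minimal DFA
Minimal DFA states = 4
Therefore equivalence classes = 4

4


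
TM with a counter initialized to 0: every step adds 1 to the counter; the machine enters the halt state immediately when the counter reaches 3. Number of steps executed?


Counter starts at 0. Counting sequence:
  Step 1: counter = 1
  Step 2: counter = 2
  Step 3: counter = 3
Counter reached 3 -> halt
Total steps = 3

3


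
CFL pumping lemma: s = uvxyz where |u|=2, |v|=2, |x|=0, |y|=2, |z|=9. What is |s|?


|s| = |u| + |v| + |x| + |y| + |z|
= 2 + 2 + 0 + 2 + 9
= 4 + 0 + 11
= 4 + 11
= 15

15


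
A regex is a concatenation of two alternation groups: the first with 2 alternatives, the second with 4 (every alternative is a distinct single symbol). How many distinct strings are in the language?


First group: 2 alternatives
Second group: 4 alternatives
Concatenation: each choice from group 1 pairs with each from group 2
Total = 2 x 4 = 8

8


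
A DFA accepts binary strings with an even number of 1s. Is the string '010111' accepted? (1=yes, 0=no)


DFA has 2 states: q_even (start, accept=yes) and q_odd
Processing string '010111' character by character:
  Position 0: read '0', 1-count=0 -> q_even (no change)
  Position 1: read '1', 1-count=1 -> q_odd
  Position 2: read '0', 1-count=1 -> q_odd (no change)
  Position 3: read '1', 1-count=2 -> q_even
  Position 4: read '1', 1-count=3 -> q_odd
  Position 5: read '1', 1-count=4 -> q_even
Final state: q_even, total 1s = 4 (even); the DFA requires an even count -> accept

1


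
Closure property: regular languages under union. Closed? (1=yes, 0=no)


Regular languages are closed under:
- Union (DFA product construction)
- Intersection (DFA product construction)
- Complement (swap accept/reject states)
- Concatenation (NFA construction)
- Kleene star (NFA construction)
union is in this list
Therefore: closed

1


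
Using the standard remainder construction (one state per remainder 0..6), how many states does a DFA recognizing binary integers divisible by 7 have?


Divisibility by 7 is tracked via the remainder mod 7: 0, 1, ..., 6
The construction assigns one state to each remainder
Number of remainders = 7

7


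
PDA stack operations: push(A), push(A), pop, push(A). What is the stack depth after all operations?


Tracing stack operations:
  push(A) -> stack = [A], depth=1
  push(A) -> stack = [A,A], depth=2
  pop -> removed A, stack = [A], depth=1
  push(A) -> stack = [A,A], depth=2
Final depth = 2

2


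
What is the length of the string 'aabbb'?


String: 'aabbb'
Counting characters:
  'a' appears 2 time(s)
  'b' appears 3 time(s)
Total length = 2 + 3 = 5

5


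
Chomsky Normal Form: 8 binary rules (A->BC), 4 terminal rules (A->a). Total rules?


CNF allows two rule forms:
  A -> BC (binary): 8 rules
  A -> a (terminal): 4 rules
Total = 8 + 4 = 12

12


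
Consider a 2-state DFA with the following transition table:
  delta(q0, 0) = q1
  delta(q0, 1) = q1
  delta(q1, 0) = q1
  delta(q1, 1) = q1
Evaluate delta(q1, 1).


Looking up transition function:
delta(q1, 1) in the table
Row: q1, Column: 1
Result: q1

q1


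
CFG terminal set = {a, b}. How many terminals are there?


Terminal symbols: a, b
Counting each: a (#1), b (#2)
Total = 2

2


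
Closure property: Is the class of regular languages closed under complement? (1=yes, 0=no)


Regular languages are closed under all standard operations:
- Union: Yes (product construction)
- Intersection: Yes (product construction)
- Complement: Yes (swap accept/reject)
- Concatenation: Yes (NFA construction)
Operation: complement -> Closed

1


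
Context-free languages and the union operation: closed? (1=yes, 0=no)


CFL closure properties:
  Closed under: union, concatenation, Kleene star
  NOT closed under: intersection, complement
Operation 'union' is in closed list -> Yes (closed)

1


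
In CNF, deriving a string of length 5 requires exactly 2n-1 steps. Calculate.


Chomsky Normal Form derivation:
String length n = 5
Each step either:
  - Splits a nonterminal into two (n-1 such steps)
  - Converts a nonterminal to terminal (n such steps)
Total = (n-1) + n = 2n - 1
= 2(5) - 1
= 10 - 1
= 9

9


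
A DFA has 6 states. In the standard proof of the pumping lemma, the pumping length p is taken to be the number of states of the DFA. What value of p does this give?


Pumping lemma for regular languages (standard proof):
Take p = |Q|, the number of DFA states.
Any string of length >= |Q| passes through |Q|+1 states while reading its first |Q| symbols,
so by pigeonhole some state repeats, giving the loop that can be pumped.
Here |Q| = 6
Therefore the proof uses p = 6

6


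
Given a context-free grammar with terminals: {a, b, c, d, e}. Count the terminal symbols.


Terminal symbols: a, b, c, d, e
Counting each: a (#1), b (#2), c (#3), d (#4), e (#5)
Total = 5

5


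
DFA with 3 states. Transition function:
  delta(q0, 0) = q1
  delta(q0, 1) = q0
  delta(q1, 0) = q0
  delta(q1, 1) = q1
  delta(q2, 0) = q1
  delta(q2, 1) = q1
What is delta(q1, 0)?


Looking up transition function:
delta(q1, 0) in the table
Row: q1, Column: 0
Result: q0

q0


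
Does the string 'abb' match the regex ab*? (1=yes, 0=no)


Pattern: ab*
String: 'abb'
Pattern requires: exactly one 'a' followed by zero or more 'b's
First char is 'a' -> OK
Rest 'bb': all b's? Yes
Result: 1

1


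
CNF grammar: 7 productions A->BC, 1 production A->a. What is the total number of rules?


CNF allows two rule forms:
  A -> BC (binary): 7 rules
  A -> a (terminal): 1 rule
Total = 7 + 1 = 8

8


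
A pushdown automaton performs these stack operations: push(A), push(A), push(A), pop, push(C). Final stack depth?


Tracing stack operations:
  push(A) -> stack = [A], depth=1
  push(A) -> stack = [A,A], depth=2
  push(A) -> stack = [A,A,A], depth=3
  pop -> removed A, stack = [A,A], depth=2
  push(C) -> stack = [A,A,C], depth=3
Final depth = 3

3


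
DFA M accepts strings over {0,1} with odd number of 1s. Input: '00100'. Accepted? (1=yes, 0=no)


DFA has 2 states: q_even (start, accept=no) and q_odd
Processing string '00100' character by character:
  Position 0: read '0', 1-count=0 -> q_even (no change)
  Position 1: read '0', 1-count=0 -> q_even (no change)
  Position 2: read '1', 1-count=1 -> q_odd
  Position 3: read '0', 1-count=1 -> q_odd (no change)
  Position 4: read '0', 1-count=1 -> q_odd (no change)
Final state: q_odd, total 1s = 1 (odd); the DFA requires an odd count -> accept

1


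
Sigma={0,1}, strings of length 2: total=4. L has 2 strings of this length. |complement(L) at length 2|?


Alphabet: {0,1}
String length: 2
Total strings of length 2 = 2^2 = 4
Strings in L = 2
Complement = total - |L|
= 4 - 2
= 2

2


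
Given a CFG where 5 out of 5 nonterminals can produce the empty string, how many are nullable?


Nonterminals: {S, A, B, C, D}
A nonterminal is nullable if it can derive epsilon
Counting nullable nonterminals: 5
Total nullable = 5

5


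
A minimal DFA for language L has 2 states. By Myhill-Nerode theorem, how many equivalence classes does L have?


Myhill-Nerode theorem:
Number of equivalence classes = number of states in minimal DFA
Minimal DFA states = 2
Therefore equivalence classes = 2

2


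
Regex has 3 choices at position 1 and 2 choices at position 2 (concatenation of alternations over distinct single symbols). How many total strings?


First group: 3 alternatives
Second group: 2 alternatives
Concatenation: each choice from group 1 pairs with each from group 2
Total = 3 x 2 = 6

6


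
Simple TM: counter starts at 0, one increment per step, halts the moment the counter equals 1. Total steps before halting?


Counter starts at 0. Counting sequence:
  Step 1: counter = 1
Counter reached 1 -> halt
Total steps = 1

1


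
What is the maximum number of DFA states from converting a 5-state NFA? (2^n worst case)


NFA has 5 states
Subset construction: each DFA state = subset of NFA states
Maximum subsets = 2^5
2^5 = 32

32


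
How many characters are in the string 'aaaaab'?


String: 'aaaaab'
Counting characters:
  'a' appears 5 time(s)
  'b' appears 1 time(s)
Total length = 5 + 1 = 6

6


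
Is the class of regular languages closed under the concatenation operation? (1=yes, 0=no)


Regular languages are closed under:
- Union (DFA product construction)
- Intersection (DFA product construction)
- Complement (swap accept/reject states)
- Concatenation (NFA construction)
- Kleene star (NFA construction)
concatenation is in this list
Therefore: closed

1


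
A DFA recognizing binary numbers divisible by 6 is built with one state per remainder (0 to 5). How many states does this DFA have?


Divisibility by 6 is tracked via the remainder mod 6: 0, 1, ..., 5
The construction assigns one state to each remainder
Number of remainders = 6

6


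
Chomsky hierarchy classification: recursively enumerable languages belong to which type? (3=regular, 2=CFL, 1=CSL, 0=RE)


Chomsky hierarchy levels:
  Type 3: Regular (DFA/NFA/regex)
  Type 2: Context-free (PDA)
  Type 1: Context-sensitive
  Type 0: Recursively enumerable (TM)
'recursively enumerable' corresponds to Type 0

0


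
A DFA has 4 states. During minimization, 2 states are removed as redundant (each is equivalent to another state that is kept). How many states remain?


Original DFA: 4 states
Redundant states removed: 2
Minimized states = original - removed
= 4 - 2
= 2

2


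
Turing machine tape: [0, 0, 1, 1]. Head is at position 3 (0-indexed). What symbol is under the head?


Tape: [0, 0, 1, 1]
Positions: 0 1 2 3
Values:    0 0 1 1
Head at position 3
tape[3] = 1

1


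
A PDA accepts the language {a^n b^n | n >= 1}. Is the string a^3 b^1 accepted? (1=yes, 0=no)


Language requires equal numbers of a's and b's
PDA pushes for each 'a', pops for each 'b'
Number of a's = 3
Number of b's = 1
3 != 1 -> Reject

0


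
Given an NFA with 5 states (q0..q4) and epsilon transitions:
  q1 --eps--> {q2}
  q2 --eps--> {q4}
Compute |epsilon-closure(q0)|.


Starting from q0
Initialize closure = {q0}
q0 has no outgoing epsilon transitions -> nothing to add
Final closure: {q0}
Size = 1

1


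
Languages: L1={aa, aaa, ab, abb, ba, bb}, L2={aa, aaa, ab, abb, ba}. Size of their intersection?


L1 = {aa, aaa, ab, abb, ba, bb}
L2 = {aa, aaa, ab, abb, ba}
Checking each string in L1 against L2:
  'aa': in L2? Yes
  'aaa': in L2? Yes
  'ab': in L2? Yes
  'abb': in L2? Yes
  'ba': in L2? Yes
  'bb': in L2? No
Intersection = {aa, aaa, ab, abb, ba}
|L1 ∩ L2| = 5

5


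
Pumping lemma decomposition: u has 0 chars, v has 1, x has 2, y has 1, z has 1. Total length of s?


|s| = |u| + |v| + |x| + |y| + |z|
= 0 + 1 + 2 + 1 + 1
= 1 + 2 + 2
= 3 + 2
= 5

5


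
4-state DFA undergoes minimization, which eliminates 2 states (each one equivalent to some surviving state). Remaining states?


Original DFA: 4 states
Redundant states removed: 2
Minimized states = original - removed
= 4 - 2
= 2

2


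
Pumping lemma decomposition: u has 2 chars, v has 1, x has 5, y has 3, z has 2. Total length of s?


|s| = |u| + |v| + |x| + |y| + |z|
= 2 + 1 + 5 + 3 + 2
= 3 + 5 + 5
= 8 + 5
= 13

13


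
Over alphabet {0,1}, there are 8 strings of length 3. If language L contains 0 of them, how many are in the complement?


Alphabet: {0,1}
String length: 3
Total strings of length 3 = 2^3 = 8
Strings in L = 0
Complement = total - |L|
= 8 - 0
= 8

8


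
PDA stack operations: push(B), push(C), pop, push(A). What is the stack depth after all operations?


Tracing stack operations:
  push(B) -> stack = [B], depth=1
  push(C) -> stack = [B,C], depth=2
  pop -> removed C, stack = [B], depth=1
  push(A) -> stack = [B,A], depth=2
Final depth = 2

2


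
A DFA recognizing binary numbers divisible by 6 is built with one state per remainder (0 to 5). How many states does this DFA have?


Divisibility by 6 is tracked via the remainder mod 6: 0, 1, ..., 5
The construction assigns one state to each remainder
Number of remainders = 6

6


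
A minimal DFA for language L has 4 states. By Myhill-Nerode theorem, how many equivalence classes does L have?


Myhill-Nerode theorem:
Number of equivalence classes = number of states in minimal DFA
Minimal DFA states = 4
Therefore equivalence classes = 4

4


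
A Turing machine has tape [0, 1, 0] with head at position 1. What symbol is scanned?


Tape: [0, 1, 0]
Positions: 0 1 2
Values:    0 1 0
Head at position 1
tape[1] = 1

1


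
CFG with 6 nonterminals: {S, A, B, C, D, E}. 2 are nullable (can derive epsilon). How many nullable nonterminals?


Nonterminals: {S, A, B, C, D, E}
A nonterminal is nullable if it can derive epsilon
Counting nullable nonterminals: 2
Total nullable = 2

2


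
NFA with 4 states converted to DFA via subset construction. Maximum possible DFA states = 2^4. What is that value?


NFA has 4 states
Subset construction: each DFA state = subset of NFA states
Maximum subsets = 2^4
2^4 = 16

16


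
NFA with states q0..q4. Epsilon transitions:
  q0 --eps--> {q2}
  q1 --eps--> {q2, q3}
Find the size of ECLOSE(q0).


Starting from q0
Initialize closure = {q0}
Follow epsilon from q0 -> add q2
Final closure: {q0, q2}
Size = 2

2


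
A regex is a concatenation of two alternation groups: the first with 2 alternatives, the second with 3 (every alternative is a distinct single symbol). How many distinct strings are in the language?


First group: 2 alternatives
Second group: 3 alternatives
Concatenation: each choice from group 1 pairs with each from group 2
Total = 2 x 3 = 6

6


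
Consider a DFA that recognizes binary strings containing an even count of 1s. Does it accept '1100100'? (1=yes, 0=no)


DFA has 2 states: q_even (start, accept=yes) and q_odd
Processing string '1100100' character by character:
  Position 0: read '1', 1-count=1 -> q_odd
  Position 1: read '1', 1-count=2 -> q_even
  Position 2: read '0', 1-count=2 -> q_even (no change)
  Position 3: read '0', 1-count=2 -> q_even (no change)
  Position 4: read '1', 1-count=3 -> q_odd
  Position 5: read '0', 1-count=3 -> q_odd (no change)
  Position 6: read '0', 1-count=3 -> q_odd (no change)
Final state: q_odd, total 1s = 3 (odd); the DFA requires an even count -> reject

0


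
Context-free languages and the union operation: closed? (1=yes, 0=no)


CFL closure properties:
  Closed under: union, concatenation, Kleene star
  NOT closed under: intersection, complement
Operation 'union' is in closed list -> Yes (closed)

1


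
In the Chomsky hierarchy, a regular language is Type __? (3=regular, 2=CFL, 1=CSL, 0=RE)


Chomsky hierarchy levels:
  Type 3: Regular (DFA/NFA/regex)
  Type 2: Context-free (PDA)
  Type 1: Context-sensitive
  Type 0: Recursively enumerable (TM)
'regular' corresponds to Type 3

3


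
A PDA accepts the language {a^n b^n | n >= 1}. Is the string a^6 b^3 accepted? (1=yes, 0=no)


Language requires equal numbers of a's and b's
PDA pushes for each 'a', pops for each 'b'
Number of a's = 6
Number of b's = 3
6 != 3 -> Reject

0


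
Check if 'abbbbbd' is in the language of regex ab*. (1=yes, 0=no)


Pattern: ab*
String: 'abbbbbd'
Pattern requires: exactly one 'a' followed by zero or more 'b's
First char is 'a' -> OK
Rest 'bbbbbd': all b's? No
Result: 0

0


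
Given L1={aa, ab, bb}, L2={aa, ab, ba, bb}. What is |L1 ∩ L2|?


L1 = {aa, ab, bb}
L2 = {aa, ab, ba, bb}
Checking each string in L1 against L2:
  'aa': in L2? Yes
  'ab': in L2? Yes
  'bb': in L2? Yes
Intersection = {aa, ab, bb}
|L1 ∩ L2| = 3

3


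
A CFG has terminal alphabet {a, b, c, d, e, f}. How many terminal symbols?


Terminal symbols: a, b, c, d, e, f
Counting each: a (#1), b (#2), c (#3), d (#4), e (#5), f (#6)
Total = 6

6


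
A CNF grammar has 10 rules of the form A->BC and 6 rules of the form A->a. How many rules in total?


CNF allows two rule forms:
  A -> BC (binary): 10 rules
  A -> a (terminal): 6 rules
Total = 10 + 6 = 16

16


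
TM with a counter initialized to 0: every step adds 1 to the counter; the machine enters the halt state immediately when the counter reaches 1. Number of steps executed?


Counter starts at 0. Counting sequence:
  Step 1: counter = 1
Counter reached 1 -> halt
Total steps = 1

1


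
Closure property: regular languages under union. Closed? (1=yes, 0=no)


Regular languages are closed under:
- Union (DFA product construction)
- Intersection (DFA product construction)
- Complement (swap accept/reject states)
- Concatenation (NFA construction)
- Kleene star (NFA construction)
union is in this list
Therefore: closed

1


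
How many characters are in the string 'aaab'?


String: 'aaab'
Counting characters:
  'a' appears 3 time(s)
  'b' appears 1 time(s)
Total length = 3 + 1 = 4

4


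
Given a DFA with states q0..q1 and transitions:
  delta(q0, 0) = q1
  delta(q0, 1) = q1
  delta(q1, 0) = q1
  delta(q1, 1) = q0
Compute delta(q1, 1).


Looking up transition function:
delta(q1, 1) in the table
Row: q1, Column: 1
Result: q0

q0


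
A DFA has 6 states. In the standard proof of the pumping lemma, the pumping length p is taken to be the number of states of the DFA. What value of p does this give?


Pumping lemma for regular languages (standard proof):
Take p = |Q|, the number of DFA states.
Any string of length >= |Q| passes through |Q|+1 states while reading its first |Q| symbols,
so by pigeonhole some state repeats, giving the loop that can be pumped.
Here |Q| = 6
Therefore the proof uses p = 6

6


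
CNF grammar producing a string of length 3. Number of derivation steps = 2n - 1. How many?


Chomsky Normal Form derivation:
String length n = 3
Each step either:
  - Splits a nonterminal into two (n-1 such steps)
  - Converts a nonterminal to terminal (n such steps)
Total = (n-1) + n = 2n - 1
= 2(3) - 1
= 6 - 1
= 5

5


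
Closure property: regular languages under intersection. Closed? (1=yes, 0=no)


Regular languages are closed under:
- Union (DFA product construction)
- Intersection (DFA product construction)
- Complement (swap accept/reject states)
- Concatenation (NFA construction)
- Kleene star (NFA construction)
intersection is in this list
Therefore: closed

1


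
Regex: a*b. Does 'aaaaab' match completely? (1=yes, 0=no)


Pattern: a*b
String: 'aaaaab'
Pattern requires: zero or more 'a's followed by exactly one 'b'
Found 5 leading 'a's
Remaining: 'b'
Remaining is exactly 'b' -> match
Result: 1

1


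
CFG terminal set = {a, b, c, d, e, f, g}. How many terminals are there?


Terminal symbols: a, b, c, d, e, f, g
Counting each: a (#1), b (#2), c (#3), d (#4), e (#5), f (#6), g (#7)
Total = 7

7


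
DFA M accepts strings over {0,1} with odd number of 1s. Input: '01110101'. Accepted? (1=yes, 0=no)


DFA has 2 states: q_even (start, accept=no) and q_odd
Processing string '01110101' character by character:
  Position 0: read '0', 1-count=0 -> q_even (no change)
  Position 1: read '1', 1-count=1 -> q_odd
  Position 2: read '1', 1-count=2 -> q_even
  Position 3: read '1', 1-count=3 -> q_odd
  Position 4: read '0', 1-count=3 -> q_odd (no change)
  Position 5: read '1', 1-count=4 -> q_even
  Position 6: read '0', 1-count=4 -> q_even (no change)
  Position 7: read '1', 1-count=5 -> q_odd
Final state: q_odd, total 1s = 5 (odd); the DFA requires an odd count -> accept

1


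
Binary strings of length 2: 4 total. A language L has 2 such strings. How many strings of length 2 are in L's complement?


Alphabet: {0,1}
String length: 2
Total strings of length 2 = 2^2 = 4
Strings in L = 2
Complement = total - |L|
= 4 - 2
= 2

2


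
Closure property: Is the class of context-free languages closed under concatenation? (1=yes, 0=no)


CFL closure properties:
  Closed under: union, concatenation, Kleene star
  NOT closed under: intersection, complement
Operation 'concatenation' is in closed list -> Yes (closed)

1


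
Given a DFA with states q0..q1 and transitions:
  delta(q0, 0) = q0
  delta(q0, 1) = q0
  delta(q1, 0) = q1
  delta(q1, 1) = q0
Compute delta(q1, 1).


Looking up transition function:
delta(q1, 1) in the table
Row: q1, Column: 1
Result: q0

q0


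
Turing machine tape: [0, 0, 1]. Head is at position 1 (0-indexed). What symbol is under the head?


Tape: [0, 0, 1]
Positions: 0 1 2
Values:    0 0 1
Head at position 1
tape[1] = 0

0


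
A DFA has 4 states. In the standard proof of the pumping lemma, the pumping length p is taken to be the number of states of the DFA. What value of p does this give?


Pumping lemma for regular languages (standard proof):
Take p = |Q|, the number of DFA states.
Any string of length >= |Q| passes through |Q|+1 states while reading its first |Q| symbols,
so by pigeonhole some state repeats, giving the loop that can be pumped.
Here |Q| = 4
Therefore the proof uses p = 4

4


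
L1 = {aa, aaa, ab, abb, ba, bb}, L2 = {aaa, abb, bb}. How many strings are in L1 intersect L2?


L1 = {aa, aaa, ab, abb, ba, bb}
L2 = {aaa, abb, bb}
Checking each string in L1 against L2:
  'aa': in L2? No
  'aaa': in L2? Yes
  'ab': in L2? No
  'abb': in L2? Yes
  'ba': in L2? No
  'bb': in L2? Yes
Intersection = {aaa, abb, bb}
|L1 ∩ L2| = 3

3


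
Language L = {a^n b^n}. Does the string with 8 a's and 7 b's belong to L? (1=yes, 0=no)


Language requires equal numbers of a's and b's
PDA pushes for each 'a', pops for each 'b'
Number of a's = 8
Number of b's = 7
8 != 7 -> Reject

0


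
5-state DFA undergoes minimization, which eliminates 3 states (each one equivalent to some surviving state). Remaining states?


Original DFA: 5 states
Redundant states removed: 3
Minimized states = original - removed
= 5 - 3
= 2

2


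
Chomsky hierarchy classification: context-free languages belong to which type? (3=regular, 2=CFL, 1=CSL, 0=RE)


Chomsky hierarchy levels:
  Type 3: Regular (DFA/NFA/regex)
  Type 2: Context-free (PDA)
  Type 1: Context-sensitive
  Type 0: Recursively enumerable (TM)
'context-free' corresponds to Type 2

2


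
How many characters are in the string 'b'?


String: 'b'
Counting characters:
  'b' appears 1 time(s)
Total length = 0 + 1 = 1

1


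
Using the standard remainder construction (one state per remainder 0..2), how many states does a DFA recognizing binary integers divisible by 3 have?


Divisibility by 3 is tracked via the remainder mod 3: 0, 1, ..., 2
The construction assigns one state to each remainder
Number of remainders = 3

3


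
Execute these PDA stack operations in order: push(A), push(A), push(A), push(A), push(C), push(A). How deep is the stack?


Tracing stack operations:
  push(A) -> stack = [A], depth=1
  push(A) -> stack = [A,A], depth=2
  push(A) -> stack = [A,A,A], depth=3
  push(A) -> stack = [A,A,A,A], depth=4
  push(C) -> stack = [A,A,A,A,C], depth=5
  push(A) -> stack = [A,A,A,A,C,A], depth=6
Final depth = 6

6


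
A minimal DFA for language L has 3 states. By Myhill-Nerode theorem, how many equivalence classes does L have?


Myhill-Nerode theorem:
Number of equivalence classes = number of states in minimal DFA
Minimal DFA states = 3
Therefore equivalence classes = 3

3


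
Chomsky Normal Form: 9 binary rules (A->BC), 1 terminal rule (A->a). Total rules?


CNF allows two rule forms:
  A -> BC (binary): 9 rules
  A -> a (terminal): 1 rule
Total = 9 + 1 = 10

10


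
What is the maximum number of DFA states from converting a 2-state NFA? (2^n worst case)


NFA has 2 states
Subset construction: each DFA state = subset of NFA states
Maximum subsets = 2^2
2^2 = 4

4


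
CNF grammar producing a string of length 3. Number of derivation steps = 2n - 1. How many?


Chomsky Normal Form derivation:
String length n = 3
Each step either:
  - Splits a nonterminal into two (n-1 such steps)
  - Converts a nonterminal to terminal (n such steps)
Total = (n-1) + n = 2n - 1
= 2(3) - 1
= 6 - 1
= 5

5


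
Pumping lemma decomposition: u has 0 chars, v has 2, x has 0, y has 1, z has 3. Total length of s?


|s| = |u| + |v| + |x| + |y| + |z|
= 0 + 2 + 0 + 1 + 3
= 2 + 0 + 4
= 2 + 4
= 6

6


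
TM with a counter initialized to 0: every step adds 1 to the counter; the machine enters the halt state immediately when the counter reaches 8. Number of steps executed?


Counter starts at 0. Counting sequence:
  Step 1: counter = 1
  Step 2: counter = 2
  Step 3: counter = 3
  Step 4: counter = 4
  Step 5: counter = 5
  Step 6: counter = 6
  Step 7: counter = 7
  Step 8: counter = 8
Counter reached 8 -> halt
Total steps = 8

8


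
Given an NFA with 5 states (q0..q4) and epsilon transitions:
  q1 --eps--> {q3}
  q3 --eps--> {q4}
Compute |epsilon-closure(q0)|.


Starting from q0
Initialize closure = {q0}
q0 has no outgoing epsilon transitions -> nothing to add
Final closure: {q0}
Size = 1

1


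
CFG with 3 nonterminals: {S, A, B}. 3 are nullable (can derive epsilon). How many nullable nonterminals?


Nonterminals: {S, A, B}
A nonterminal is nullable if it can derive epsilon
Counting nullable nonterminals: 3
Total nullable = 3

3


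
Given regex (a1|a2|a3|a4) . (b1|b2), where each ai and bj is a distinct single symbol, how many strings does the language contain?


First group: 4 alternatives
Second group: 2 alternatives
Concatenation: each choice from group 1 pairs with each from group 2
Total = 4 x 2 = 8

8


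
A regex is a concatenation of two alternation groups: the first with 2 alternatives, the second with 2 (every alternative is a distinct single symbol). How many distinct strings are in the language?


First group: 2 alternatives
Second group: 2 alternatives
Concatenation: each choice from group 1 pairs with each from group 2
Total = 2 x 2 = 4

4


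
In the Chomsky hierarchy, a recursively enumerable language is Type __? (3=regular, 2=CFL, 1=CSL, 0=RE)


Chomsky hierarchy levels:
  Type 3: Regular (DFA/NFA/regex)
  Type 2: Context-free (PDA)
  Type 1: Context-sensitive
  Type 0: Recursively enumerable (TM)
'recursively enumerable' corresponds to Type 0

0


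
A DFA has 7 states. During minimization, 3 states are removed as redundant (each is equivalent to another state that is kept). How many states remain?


Original DFA: 7 states
Redundant states removed: 3
Minimized states = original - removed
= 7 - 3
= 4

4


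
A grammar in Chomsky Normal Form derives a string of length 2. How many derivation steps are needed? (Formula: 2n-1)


Chomsky Normal Form derivation:
String length n = 2
Each step either:
  - Splits a nonterminal into two (n-1 such steps)
  - Converts a nonterminal to terminal (n such steps)
Total = (n-1) + n = 2n - 1
= 2(2) - 1
= 4 - 1
= 3

3


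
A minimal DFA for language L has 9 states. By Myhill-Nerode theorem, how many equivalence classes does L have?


Myhill-Nerode theorem:
Number of equivalence classes = number of states in minimal DFA
Minimal DFA states = 9
Therefore equivalence classes = 9

9


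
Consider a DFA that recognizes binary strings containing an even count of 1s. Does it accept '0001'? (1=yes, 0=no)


DFA has 2 states: q_even (start, accept=yes) and q_odd
Processing string '0001' character by character:
  Position 0: read '0', 1-count=0 -> q_even (no change)
  Position 1: read '0', 1-count=0 -> q_even (no change)
  Position 2: read '0', 1-count=0 -> q_even (no change)
  Position 3: read '1', 1-count=1 -> q_odd
Final state: q_odd, total 1s = 1 (odd); the DFA requires an even count -> reject

0


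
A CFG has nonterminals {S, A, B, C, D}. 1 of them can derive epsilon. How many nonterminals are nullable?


Nonterminals: {S, A, B, C, D}
A nonterminal is nullable if it can derive epsilon
Counting nullable nonterminals: 1
Total nullable = 1

1


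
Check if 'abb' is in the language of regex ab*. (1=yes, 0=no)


Pattern: ab*
String: 'abb'
Pattern requires: exactly one 'a' followed by zero or more 'b's
First char is 'a' -> OK
Rest 'bb': all b's? Yes
Result: 1

1


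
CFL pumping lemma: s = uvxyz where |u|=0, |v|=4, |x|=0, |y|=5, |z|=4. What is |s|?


|s| = |u| + |v| + |x| + |y| + |z|
= 0 + 4 + 0 + 5 + 4
= 4 + 0 + 9
= 4 + 9
= 13

13


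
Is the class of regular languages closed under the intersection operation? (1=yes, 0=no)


Regular languages are closed under:
- Union (DFA product construction)
- Intersection (DFA product construction)
- Complement (swap accept/reject states)
- Concatenation (NFA construction)
- Kleene star (NFA construction)
intersection is in this list
Therefore: closed

1


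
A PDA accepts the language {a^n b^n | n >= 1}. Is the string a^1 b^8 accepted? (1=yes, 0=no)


Language requires equal numbers of a's and b's
PDA pushes for each 'a', pops for each 'b'
Number of a's = 1
Number of b's = 8
1 != 8 -> Reject

0


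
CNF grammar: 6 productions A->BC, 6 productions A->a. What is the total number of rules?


CNF allows two rule forms:
  A -> BC (binary): 6 rules
  A -> a (terminal): 6 rules
Total = 6 + 6 = 12

12


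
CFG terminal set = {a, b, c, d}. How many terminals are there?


Terminal symbols: a, b, c, d
Counting each: a (#1), b (#2), c (#3), d (#4)
Total = 4

4


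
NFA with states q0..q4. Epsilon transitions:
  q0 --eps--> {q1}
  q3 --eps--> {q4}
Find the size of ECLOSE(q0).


Starting from q0
Initialize closure = {q0}
Follow epsilon from q0 -> add q1
Final closure: {q0, q1}
Size = 2

2


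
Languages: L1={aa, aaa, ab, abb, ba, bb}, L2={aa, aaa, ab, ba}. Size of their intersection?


L1 = {aa, aaa, ab, abb, ba, bb}
L2 = {aa, aaa, ab, ba}
Checking each string in L1 against L2:
  'aa': in L2? Yes
  'aaa': in L2? Yes
  'ab': in L2? Yes
  'abb': in L2? No
  'ba': in L2? Yes
  'bb': in L2? No
Intersection = {aa, aaa, ab, ba}
|L1 ∩ L2| = 4

4


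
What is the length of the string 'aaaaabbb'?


String: 'aaaaabbb'
Counting characters:
  'a' appears 5 time(s)
  'b' appears 3 time(s)
Total length = 5 + 3 = 8

8


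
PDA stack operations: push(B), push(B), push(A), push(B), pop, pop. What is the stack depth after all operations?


Tracing stack operations:
  push(B) -> stack = [B], depth=1
  push(B) -> stack = [B,B], depth=2
  push(A) -> stack = [B,B,A], depth=3
  push(B) -> stack = [B,B,A,B], depth=4
  pop -> removed B, stack = [B,B,A], depth=3
  pop -> removed A, stack = [B,B], depth=2
Final depth = 2

2


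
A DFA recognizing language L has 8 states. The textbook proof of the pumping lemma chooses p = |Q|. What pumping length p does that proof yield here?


Pumping lemma for regular languages (standard proof):
Take p = |Q|, the number of DFA states.
Any string of length >= |Q| passes through |Q|+1 states while reading its first |Q| symbols,
so by pigeonhole some state repeats, giving the loop that can be pumped.
Here |Q| = 8
Therefore the proof uses p = 8

8


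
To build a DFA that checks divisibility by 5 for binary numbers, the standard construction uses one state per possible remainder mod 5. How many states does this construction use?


Divisibility by 5 is tracked via the remainder mod 5: 0, 1, ..., 4
The construction assigns one state to each remainder
Number of remainders = 5

5


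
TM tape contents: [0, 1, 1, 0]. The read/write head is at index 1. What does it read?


Tape: [0, 1, 1, 0]
Positions: 0 1 2 3
Values:    0 1 1 0
Head at position 1
tape[1] = 1

1


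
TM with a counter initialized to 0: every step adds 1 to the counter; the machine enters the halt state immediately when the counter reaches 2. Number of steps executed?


Counter starts at 0. Counting sequence:
  Step 1: counter = 1
  Step 2: counter = 2
Counter reached 2 -> halt
Total steps = 2

2


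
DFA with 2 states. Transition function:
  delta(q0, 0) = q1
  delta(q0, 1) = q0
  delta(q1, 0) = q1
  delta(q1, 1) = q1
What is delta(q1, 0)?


Looking up transition function:
delta(q1, 0) in the table
Row: q1, Column: 0
Result: q1

q1


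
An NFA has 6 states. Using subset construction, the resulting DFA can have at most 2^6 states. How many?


NFA has 6 states
Subset construction: each DFA state = subset of NFA states
Maximum subsets = 2^6
2^6 = 64

64


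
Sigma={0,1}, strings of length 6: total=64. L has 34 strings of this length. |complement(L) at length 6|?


Alphabet: {0,1}
String length: 6
Total strings of length 6 = 2^6 = 64
Strings in L = 34
Complement = total - |L|
= 64 - 34
= 30

30


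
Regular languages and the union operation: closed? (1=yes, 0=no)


Regular languages are closed under all standard operations:
- Union: Yes (product construction)
- Intersection: Yes (product construction)
- Complement: Yes (swap accept/reject)
- Concatenation: Yes (NFA construction)
Operation: union -> Closed

1


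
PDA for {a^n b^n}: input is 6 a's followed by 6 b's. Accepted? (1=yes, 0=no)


Language requires equal numbers of a's and b's
PDA pushes for each 'a', pops for each 'b'
Number of a's = 6
Number of b's = 6
6 == 6 -> Accept

1


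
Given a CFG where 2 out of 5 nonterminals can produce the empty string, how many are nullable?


Nonterminals: {S, A, B, C, D}
A nonterminal is nullable if it can derive epsilon
Counting nullable nonterminals: 2
Total nullable = 2

2


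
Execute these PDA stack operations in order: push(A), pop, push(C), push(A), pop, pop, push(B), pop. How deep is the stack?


Tracing stack operations:
  push(A) -> stack = [A], depth=1
  pop -> removed A, stack = [], depth=0
  push(C) -> stack = [C], depth=1
  push(A) -> stack = [C,A], depth=2
  pop -> removed A, stack = [C], depth=1
  pop -> removed C, stack = [], depth=0
  push(B) -> stack = [B], depth=1
  pop -> removed B, stack = [], depth=0
Final depth = 0

0


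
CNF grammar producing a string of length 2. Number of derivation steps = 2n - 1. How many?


Chomsky Normal Form derivation:
String length n = 2
Each step either:
  - Splits a nonterminal into two (n-1 such steps)
  - Converts a nonterminal to terminal (n such steps)
Total = (n-1) + n = 2n - 1
= 2(2) - 1
= 4 - 1
= 3

3


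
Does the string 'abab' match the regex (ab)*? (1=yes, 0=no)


Pattern: (ab)*
String: 'abab'
Pattern requires: zero or more repetitions of 'ab'
Pairs: ['ab', 'ab']
All pairs are 'ab'? Yes
Result: 1

1


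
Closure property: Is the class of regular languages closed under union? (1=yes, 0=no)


Regular languages are closed under all standard operations:
- Union: Yes (product construction)
- Intersection: Yes (product construction)
- Complement: Yes (swap accept/reject)
- Concatenation: Yes (NFA construction)
Operation: union -> Closed

1


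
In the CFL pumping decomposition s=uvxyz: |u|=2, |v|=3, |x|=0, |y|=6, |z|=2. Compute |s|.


|s| = |u| + |v| + |x| + |y| + |z|
= 2 + 3 + 0 + 6 + 2
= 5 + 0 + 8
= 5 + 8
= 13

13


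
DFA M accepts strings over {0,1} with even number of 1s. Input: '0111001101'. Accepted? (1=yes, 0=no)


DFA has 2 states: q_even (start, accept=yes) and q_odd
Processing string '0111001101' character by character:
  Position 0: read '0', 1-count=0 -> q_even (no change)
  Position 1: read '1', 1-count=1 -> q_odd
  Position 2: read '1', 1-count=2 -> q_even
  Position 3: read '1', 1-count=3 -> q_odd
  Position 4: read '0', 1-count=3 -> q_odd (no change)
  Position 5: read '0', 1-count=3 -> q_odd (no change)
  Position 6: read '1', 1-count=4 -> q_even
  Position 7: read '1', 1-count=5 -> q_odd
  Position 8: read '0', 1-count=5 -> q_odd (no change)
  Position 9: read '1', 1-count=6 -> q_even
Final state: q_even, total 1s = 6 (even); the DFA requires an even count -> accept

1


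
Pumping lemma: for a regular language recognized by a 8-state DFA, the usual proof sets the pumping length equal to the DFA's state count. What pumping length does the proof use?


Pumping lemma for regular languages (standard proof):
Take p = |Q|, the number of DFA states.
Any string of length >= |Q| passes through |Q|+1 states while reading its first |Q| symbols,
so by pigeonhole some state repeats, giving the loop that can be pumped.
Here |Q| = 8
Therefore the proof uses p = 8

8


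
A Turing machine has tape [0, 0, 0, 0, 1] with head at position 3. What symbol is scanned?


Tape: [0, 0, 0, 0, 1]
Positions: 0 1 2 3 4
Values:    0 0 0 0 1
Head at position 3
tape[3] = 0

0


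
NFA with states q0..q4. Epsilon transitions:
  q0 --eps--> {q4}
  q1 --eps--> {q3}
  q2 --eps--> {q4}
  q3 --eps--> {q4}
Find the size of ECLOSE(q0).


Starting from q0
Initialize closure = {q0}
Follow epsilon from q0 -> add q4
Final closure: {q0, q4}
Size = 2

2


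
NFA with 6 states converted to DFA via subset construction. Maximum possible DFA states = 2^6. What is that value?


NFA has 6 states
Subset construction: each DFA state = subset of NFA states
Maximum subsets = 2^6
2^6 = 64

64


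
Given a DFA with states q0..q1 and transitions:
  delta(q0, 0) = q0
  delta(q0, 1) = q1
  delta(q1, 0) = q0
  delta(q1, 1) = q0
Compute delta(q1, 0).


Looking up transition function:
delta(q1, 0) in the table
Row: q1, Column: 0
Result: q0

q0


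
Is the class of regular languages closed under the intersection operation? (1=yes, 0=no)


Regular languages are closed under:
- Union (DFA product construction)
- Intersection (DFA product construction)
- Complement (swap accept/reject states)
- Concatenation (NFA construction)
- Kleene star (NFA construction)
intersection is in this list
Therefore: closed

1


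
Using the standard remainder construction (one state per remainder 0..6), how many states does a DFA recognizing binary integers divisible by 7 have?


Divisibility by 7 is tracked via the remainder mod 7: 0, 1, ..., 6
The construction assigns one state to each remainder
Number of remainders = 7

7


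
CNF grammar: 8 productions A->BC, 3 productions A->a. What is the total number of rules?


CNF allows two rule forms:
  A -> BC (binary): 8 rules
  A -> a (terminal): 3 rules
Total = 8 + 3 = 11

11


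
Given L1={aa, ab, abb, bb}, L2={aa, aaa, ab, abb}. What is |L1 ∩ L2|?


L1 = {aa, ab, abb, bb}
L2 = {aa, aaa, ab, abb}
Checking each string in L1 against L2:
  'aa': in L2? Yes
  'ab': in L2? Yes
  'abb': in L2? Yes
  'bb': in L2? No
Intersection = {aa, ab, abb}
|L1 ∩ L2| = 3

3


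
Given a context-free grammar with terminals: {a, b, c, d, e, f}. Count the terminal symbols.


Terminal symbols: a, b, c, d, e, f
Counting each: a (#1), b (#2), c (#3), d (#4), e (#5), f (#6)
Total = 6

6


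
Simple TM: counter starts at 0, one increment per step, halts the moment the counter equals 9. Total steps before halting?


Counter starts at 0. Counting sequence:
  Step 1: counter = 1
  Step 2: counter = 2
  Step 3: counter = 3
  Step 4: counter = 4
  Step 5: counter = 5
  Step 6: counter = 6
  ...
  Step 9: counter = 9
Counter reached 9 -> halt
Total steps = 9

9


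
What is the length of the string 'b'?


String: 'b'
Counting characters:
  'b' appears 1 time(s)
Total length = 0 + 1 = 1

1


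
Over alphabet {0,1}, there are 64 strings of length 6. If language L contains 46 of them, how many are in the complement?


Alphabet: {0,1}
String length: 6
Total strings of length 6 = 2^6 = 64
Strings in L = 46
Complement = total - |L|
= 64 - 46
= 18

18


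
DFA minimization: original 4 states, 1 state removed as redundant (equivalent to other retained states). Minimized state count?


Original DFA: 4 states
Redundant states removed: 1
Minimized states = original - removed
= 4 - 1
= 3

3


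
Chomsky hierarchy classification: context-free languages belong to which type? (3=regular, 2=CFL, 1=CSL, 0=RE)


Chomsky hierarchy levels:
  Type 3: Regular (DFA/NFA/regex)
  Type 2: Context-free (PDA)
  Type 1: Context-sensitive
  Type 0: Recursively enumerable (TM)
'context-free' corresponds to Type 2

2
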